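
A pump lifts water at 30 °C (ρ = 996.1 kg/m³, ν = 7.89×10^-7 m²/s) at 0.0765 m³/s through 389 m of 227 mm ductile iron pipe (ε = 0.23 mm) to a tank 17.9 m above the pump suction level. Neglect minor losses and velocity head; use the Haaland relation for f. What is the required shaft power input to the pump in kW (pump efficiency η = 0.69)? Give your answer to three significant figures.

V = 4Q/(πD²) = 1.890 m/s; Re = 5.44×10^5; ε/D = 0.00101; f = 0.02022
h_f = f(L/D)V²/2g = 6.309 m
Total head H = z + h_f = 17.9 + 6.309 = 24.21 m
P_hyd = ρgQH = 996.1·9.81·0.0765·24.21 = 18.10 kW
P_shaft = P_hyd/η = 18.10/0.69 = 26.23 kW

P_shaft ≈ 26.2 kW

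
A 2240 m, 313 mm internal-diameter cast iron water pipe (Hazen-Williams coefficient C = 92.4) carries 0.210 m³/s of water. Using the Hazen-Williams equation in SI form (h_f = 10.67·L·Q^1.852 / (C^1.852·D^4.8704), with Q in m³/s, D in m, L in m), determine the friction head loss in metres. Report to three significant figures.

h_f = 10.67·2240·0.210^1.852 / (92.4^1.852·0.313^4.8704) = 87.02 m

h_f ≈ 87.0 m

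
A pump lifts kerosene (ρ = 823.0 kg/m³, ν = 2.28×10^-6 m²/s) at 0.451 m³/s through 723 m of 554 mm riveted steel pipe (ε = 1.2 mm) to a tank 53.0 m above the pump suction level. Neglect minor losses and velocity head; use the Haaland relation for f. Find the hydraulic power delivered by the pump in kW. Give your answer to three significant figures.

P_hyd ≈ 214 kW

V = 4Q/(πD²) = 1.871 m/s; Re = 4.55×10^5; ε/D = 0.00217; f = 0.02431
h_f = f(L/D)V²/2g = 5.660 m
Total head H = z + h_f = 53.0 + 5.660 = 58.66 m
P_hyd = ρgQH = 823.0·9.81·0.451·58.66 = 213.6 kW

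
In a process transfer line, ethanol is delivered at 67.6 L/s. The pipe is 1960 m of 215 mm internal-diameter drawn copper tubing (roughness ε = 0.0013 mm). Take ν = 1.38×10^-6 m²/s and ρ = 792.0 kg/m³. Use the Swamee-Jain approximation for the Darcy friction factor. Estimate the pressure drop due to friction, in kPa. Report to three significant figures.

V = 4Q/(πD²) = 4·0.0676/(π·0.215²) = 1.862 m/s
Re = VD/ν = 1.862·0.215/1.38×10^-6 = 2.90×10^5 → turbulent
ε/D = 0.0013/215 = 6.05×10^-6
Swamee-Jain: f = 0.01453
h_f = f(L/D)V²/(2g) = 0.01453·(1960/0.215)·1.862²/(2·9.81) = 23.41 m
Δp = ρg·h_f = 792.0·9.81·23.41 = 181.9 kPa

Δp ≈ 182 kPa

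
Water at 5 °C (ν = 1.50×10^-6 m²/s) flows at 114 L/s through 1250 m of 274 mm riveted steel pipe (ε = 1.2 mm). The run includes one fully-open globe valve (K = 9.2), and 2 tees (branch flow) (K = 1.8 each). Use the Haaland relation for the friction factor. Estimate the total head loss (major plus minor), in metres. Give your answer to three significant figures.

V = 4Q/(πD²) = 1.933 m/s; V²/2g = 0.1905 m
Re = 3.53×10^5, ε/D = 0.00438 → f = 0.02951 (Haaland)
Major: h_f = f(L/D)·V²/2g = 0.02951·4562·0.1905 = 25.65 m
Minor: ΣK = 12.8; h_m = ΣK·V²/2g = 2.439 m
Total H_L = 25.65 + 2.439 = 28.09 m

H_L ≈ 28.1 m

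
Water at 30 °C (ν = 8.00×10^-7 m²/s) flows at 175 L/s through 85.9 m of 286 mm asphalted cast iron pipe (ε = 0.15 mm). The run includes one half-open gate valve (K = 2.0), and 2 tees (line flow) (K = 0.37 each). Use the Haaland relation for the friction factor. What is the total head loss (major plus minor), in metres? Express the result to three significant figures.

V = 4Q/(πD²) = 2.724 m/s; V²/2g = 0.3782 m
Re = 9.74×10^5, ε/D = 5.24×10^-4 → f = 0.01735 (Haaland)
Major: h_f = f(L/D)·V²/2g = 0.01735·300.3·0.3782 = 1.971 m
Minor: ΣK = 2.74; h_m = ΣK·V²/2g = 1.036 m
Total H_L = 1.971 + 1.036 = 3.007 m

H_L ≈ 3.01 m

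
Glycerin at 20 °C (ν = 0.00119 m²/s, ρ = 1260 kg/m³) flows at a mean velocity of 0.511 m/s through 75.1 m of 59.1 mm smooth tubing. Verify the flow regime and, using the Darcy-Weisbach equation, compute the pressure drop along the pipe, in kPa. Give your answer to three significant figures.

Re = VD/ν = 0.511·0.05910/0.00119 = 25.4 → laminar (Re < 2300)
f = 64/Re = 2.522
h_f = f(L/D)V²/(2g) = 2.522·(75.1/0.05910)·0.511²/(2·9.81) = 42.65 m
Δp = ρg·h_f = 1260·9.81·42.65 = 527.2 kPa

Δp ≈ 527 kPa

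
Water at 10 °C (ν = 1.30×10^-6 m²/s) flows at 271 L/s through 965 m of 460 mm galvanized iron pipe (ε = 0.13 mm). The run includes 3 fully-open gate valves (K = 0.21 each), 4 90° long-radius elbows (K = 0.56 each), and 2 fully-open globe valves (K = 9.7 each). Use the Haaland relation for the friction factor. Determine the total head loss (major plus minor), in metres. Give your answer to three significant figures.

V = 4Q/(πD²) = 1.631 m/s; V²/2g = 0.1355 m
Re = 5.77×10^5, ε/D = 2.83×10^-4 → f = 0.01587 (Haaland)
Major: h_f = f(L/D)·V²/2g = 0.01587·2098·0.1355 = 4.512 m
Minor: ΣK = 22.3; h_m = ΣK·V²/2g = 3.018 m
Total H_L = 4.512 + 3.018 = 7.530 m

H_L ≈ 7.53 m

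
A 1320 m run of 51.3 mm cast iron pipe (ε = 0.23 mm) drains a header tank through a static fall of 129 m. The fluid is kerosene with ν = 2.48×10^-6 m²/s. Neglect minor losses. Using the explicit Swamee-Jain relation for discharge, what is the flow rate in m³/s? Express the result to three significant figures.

Swamee-Jain (Type II): Q = -0.965·√(gD⁵h_f/L)·ln[ε/(3.7D) + √(3.17ν²L/(gD³h_f))]
√(gD⁵h_f/L) = √(9.81·0.0513⁵·129/1320) = 5.836×10^-4
ε/(3.7D) = 0.00121; √(3.17ν²L/(gD³h_f)) = 3.88×10^-4
Q = -0.965·5.836×10^-4·ln(0.001600) = 0.003626 m³/s
Check: V = 1.75 m/s, Re = 3.63×10^4, f = 0.03237, h_f = 131 m ≈ 129 m ✓

Q ≈ 0.00363 m³/s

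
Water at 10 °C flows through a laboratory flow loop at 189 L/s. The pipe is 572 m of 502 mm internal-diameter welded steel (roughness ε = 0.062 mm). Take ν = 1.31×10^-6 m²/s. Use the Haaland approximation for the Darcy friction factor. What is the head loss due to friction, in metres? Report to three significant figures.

V = 4Q/(πD²) = 4·0.189/(π·0.502²) = 0.9549 m/s
Re = VD/ν = 0.9549·0.502/1.31×10^-6 = 3.66×10^5 → turbulent
ε/D = 0.062/502 = 1.24×10^-4
Haaland: f = 0.01505
h_f = f(L/D)V²/(2g) = 0.01505·(572/0.502)·0.9549²/(2·9.81) = 0.7969 m

h_f ≈ 0.797 m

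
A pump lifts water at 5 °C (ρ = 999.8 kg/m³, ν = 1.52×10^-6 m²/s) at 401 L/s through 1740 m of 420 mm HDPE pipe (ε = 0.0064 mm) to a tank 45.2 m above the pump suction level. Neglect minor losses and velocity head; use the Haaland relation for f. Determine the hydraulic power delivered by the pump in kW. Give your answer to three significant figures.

P_hyd ≈ 263 kW

V = 4Q/(πD²) = 2.894 m/s; Re = 8.00×10^5; ε/D = 1.52×10^-5; f = 0.01228
h_f = f(L/D)V²/2g = 21.72 m
Total head H = z + h_f = 45.2 + 21.72 = 66.92 m
P_hyd = ρgQH = 999.8·9.81·0.401·66.92 = 263.2 kW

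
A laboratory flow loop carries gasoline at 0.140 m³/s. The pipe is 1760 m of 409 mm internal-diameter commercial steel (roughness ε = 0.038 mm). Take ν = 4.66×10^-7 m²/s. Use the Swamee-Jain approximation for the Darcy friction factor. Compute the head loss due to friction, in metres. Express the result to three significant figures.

h_f ≈ 3.36 m

V = 4Q/(πD²) = 4·0.140/(π·0.409²) = 1.066 m/s
Re = VD/ν = 1.066·0.409/4.66×10^-7 = 9.35×10^5 → turbulent
ε/D = 0.038/409 = 9.29×10^-5
Swamee-Jain: f = 0.01348
h_f = f(L/D)V²/(2g) = 0.01348·(1760/0.409)·1.066²/(2·9.81) = 3.357 m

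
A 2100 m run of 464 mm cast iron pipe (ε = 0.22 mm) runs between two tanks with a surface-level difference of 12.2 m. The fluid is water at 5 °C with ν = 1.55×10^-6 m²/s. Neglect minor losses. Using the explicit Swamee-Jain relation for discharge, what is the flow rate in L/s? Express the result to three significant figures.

Q ≈ 294 L/s

Swamee-Jain (Type II): Q = -0.965·√(gD⁵h_f/L)·ln[ε/(3.7D) + √(3.17ν²L/(gD³h_f))]
√(gD⁵h_f/L) = √(9.81·0.464⁵·12.2/2100) = 0.03501
ε/(3.7D) = 1.28×10^-4; √(3.17ν²L/(gD³h_f)) = 3.66×10^-5
Q = -0.965·0.03501·ln(1.647×10^-4) = 0.2943 m³/s
Check: V = 1.74 m/s, Re = 5.21×10^5, f = 0.01758, h_f = 12.3 m ≈ 12.2 m ✓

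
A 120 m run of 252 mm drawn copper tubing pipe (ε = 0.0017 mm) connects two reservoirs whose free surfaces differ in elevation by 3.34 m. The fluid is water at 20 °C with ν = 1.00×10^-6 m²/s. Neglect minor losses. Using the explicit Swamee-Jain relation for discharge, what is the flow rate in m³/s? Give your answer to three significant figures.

Q ≈ 0.168 m³/s

Swamee-Jain (Type II): Q = -0.965·√(gD⁵h_f/L)·ln[ε/(3.7D) + √(3.17ν²L/(gD³h_f))]
√(gD⁵h_f/L) = √(9.81·0.252⁵·3.34/120) = 0.01666
ε/(3.7D) = 1.82×10^-6; √(3.17ν²L/(gD³h_f)) = 2.69×10^-5
Q = -0.965·0.01666·ln(2.876×10^-5) = 0.1681 m³/s
Check: V = 3.37 m/s, Re = 8.49×10^5, f = 0.01208, h_f = 3.33 m ≈ 3.34 m ✓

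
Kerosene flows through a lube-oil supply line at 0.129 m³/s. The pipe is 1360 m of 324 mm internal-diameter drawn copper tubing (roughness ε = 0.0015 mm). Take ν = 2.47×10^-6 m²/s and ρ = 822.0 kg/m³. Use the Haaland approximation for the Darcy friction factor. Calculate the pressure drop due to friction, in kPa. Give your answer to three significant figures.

V = 4Q/(πD²) = 4·0.129/(π·0.324²) = 1.565 m/s
Re = VD/ν = 1.565·0.324/2.47×10^-6 = 2.05×10^5 → turbulent
ε/D = 0.0015/324 = 4.63×10^-6
Haaland: f = 0.01545
h_f = f(L/D)V²/(2g) = 0.01545·(1360/0.324)·1.565²/(2·9.81) = 8.091 m
Δp = ρg·h_f = 822.0·9.81·8.091 = 65.24 kPa

Δp ≈ 65.2 kPa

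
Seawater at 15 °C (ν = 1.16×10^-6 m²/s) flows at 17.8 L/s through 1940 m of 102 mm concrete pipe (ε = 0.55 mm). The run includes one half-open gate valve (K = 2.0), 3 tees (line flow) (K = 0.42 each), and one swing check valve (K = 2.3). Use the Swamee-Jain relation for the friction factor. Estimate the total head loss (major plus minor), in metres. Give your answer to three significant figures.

H_L ≈ 147 m

V = 4Q/(πD²) = 2.178 m/s; V²/2g = 0.2419 m
Re = 1.92×10^5, ε/D = 0.00539 → f = 0.03172 (Swamee-Jain)
Major: h_f = f(L/D)·V²/2g = 0.03172·19020·0.2419 = 145.9 m
Minor: ΣK = 5.56; h_m = ΣK·V²/2g = 1.345 m
Total H_L = 145.9 + 1.345 = 147.3 m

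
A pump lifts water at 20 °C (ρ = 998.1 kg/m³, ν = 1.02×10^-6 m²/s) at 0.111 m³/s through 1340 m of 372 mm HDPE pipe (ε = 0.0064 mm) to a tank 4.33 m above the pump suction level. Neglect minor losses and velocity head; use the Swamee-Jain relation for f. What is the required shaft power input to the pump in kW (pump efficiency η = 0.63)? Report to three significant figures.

V = 4Q/(πD²) = 1.021 m/s; Re = 3.72×10^5; ε/D = 1.72×10^-5; f = 0.01404
h_f = f(L/D)V²/2g = 2.688 m
Total head H = z + h_f = 4.33 + 2.688 = 7.018 m
P_hyd = ρgQH = 998.1·9.81·0.111·7.018 = 7.627 kW
P_shaft = P_hyd/η = 7.627/0.63 = 12.11 kW

P_shaft ≈ 12.1 kW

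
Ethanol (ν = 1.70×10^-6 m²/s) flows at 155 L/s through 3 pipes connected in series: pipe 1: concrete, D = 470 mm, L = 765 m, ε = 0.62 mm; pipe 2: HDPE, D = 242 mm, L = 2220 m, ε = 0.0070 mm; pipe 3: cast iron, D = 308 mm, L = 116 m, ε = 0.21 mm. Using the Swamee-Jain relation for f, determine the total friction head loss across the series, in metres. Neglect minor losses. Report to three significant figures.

H ≈ 75.4 m

Pipe 1: V = 0.8934 m/s, Re = 2.47×10^5, ε/D = 0.00132, f = 0.02215, h_1 = f(L/D)V²/2g = 1.467 m
Pipe 2: V = 3.370 m/s, Re = 4.80×10^5, ε/D = 2.89×10^-5, f = 0.01363, h_2 = f(L/D)V²/2g = 72.35 m
Pipe 3: V = 2.080 m/s, Re = 3.77×10^5, ε/D = 6.82×10^-4, f = 0.01907, h_3 = f(L/D)V²/2g = 1.584 m
Series → Q common, losses add: H = Σh = 75.40 m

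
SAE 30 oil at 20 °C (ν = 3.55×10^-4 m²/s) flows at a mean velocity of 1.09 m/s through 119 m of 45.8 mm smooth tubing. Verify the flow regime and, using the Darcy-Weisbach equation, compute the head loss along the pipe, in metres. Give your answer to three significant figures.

Re = VD/ν = 1.09·0.04580/3.55×10^-4 = 141 → laminar (Re < 2300)
f = 64/Re = 0.4551
h_f = f(L/D)V²/(2g) = 0.4551·(119/0.04580)·1.09²/(2·9.81) = 71.61 m

h_f ≈ 71.6 m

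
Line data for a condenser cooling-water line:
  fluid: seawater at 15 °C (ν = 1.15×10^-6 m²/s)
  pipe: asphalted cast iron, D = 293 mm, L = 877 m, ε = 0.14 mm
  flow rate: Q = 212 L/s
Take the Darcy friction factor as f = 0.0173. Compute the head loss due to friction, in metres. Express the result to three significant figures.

V = 4Q/(πD²) = 4·0.212/(π·0.293²) = 3.144 m/s
h_f = f(L/D)V²/(2g) = 0.01730·(877/0.293)·3.144²/(2·9.81) = 26.09 m

h_f ≈ 26.1 m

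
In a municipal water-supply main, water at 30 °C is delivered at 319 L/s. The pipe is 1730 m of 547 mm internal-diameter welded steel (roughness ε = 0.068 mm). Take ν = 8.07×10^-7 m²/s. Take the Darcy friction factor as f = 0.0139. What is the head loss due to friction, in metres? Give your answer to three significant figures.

V = 4Q/(πD²) = 4·0.319/(π·0.547²) = 1.357 m/s
h_f = f(L/D)V²/(2g) = 0.01390·(1730/0.547)·1.357²/(2·9.81) = 4.129 m

h_f ≈ 4.13 m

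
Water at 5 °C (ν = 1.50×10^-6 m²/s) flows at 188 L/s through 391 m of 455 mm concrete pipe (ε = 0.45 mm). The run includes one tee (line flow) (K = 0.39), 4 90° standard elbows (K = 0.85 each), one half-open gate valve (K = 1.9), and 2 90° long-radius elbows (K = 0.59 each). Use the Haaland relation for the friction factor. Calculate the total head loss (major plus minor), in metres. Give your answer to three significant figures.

H_L ≈ 1.66 m

V = 4Q/(πD²) = 1.156 m/s; V²/2g = 0.06814 m
Re = 3.51×10^5, ε/D = 9.89×10^-4 → f = 0.02036 (Haaland)
Major: h_f = f(L/D)·V²/2g = 0.02036·859.3·0.06814 = 1.192 m
Minor: ΣK = 6.87; h_m = ΣK·V²/2g = 0.4681 m
Total H_L = 1.192 + 0.4681 = 1.660 m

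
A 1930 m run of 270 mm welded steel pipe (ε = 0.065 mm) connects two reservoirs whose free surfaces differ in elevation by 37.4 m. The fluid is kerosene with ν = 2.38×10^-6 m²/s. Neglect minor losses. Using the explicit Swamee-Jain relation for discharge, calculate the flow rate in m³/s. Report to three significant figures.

Q ≈ 0.142 m³/s

Swamee-Jain (Type II): Q = -0.965·√(gD⁵h_f/L)·ln[ε/(3.7D) + √(3.17ν²L/(gD³h_f))]
√(gD⁵h_f/L) = √(9.81·0.270⁵·37.4/1930) = 0.01652
ε/(3.7D) = 6.51×10^-5; √(3.17ν²L/(gD³h_f)) = 6.93×10^-5
Q = -0.965·0.01652·ln(1.343×10^-4) = 0.1421 m³/s
Check: V = 2.48 m/s, Re = 2.82×10^5, f = 0.01674, h_f = 37.6 m ≈ 37.4 m ✓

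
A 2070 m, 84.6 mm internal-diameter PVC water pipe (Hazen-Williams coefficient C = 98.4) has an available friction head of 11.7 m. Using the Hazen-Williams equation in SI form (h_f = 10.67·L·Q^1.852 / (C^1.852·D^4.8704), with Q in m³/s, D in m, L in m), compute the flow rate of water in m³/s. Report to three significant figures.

Rearranging: Q = [h_f·C^1.852·D^4.8704 / (10.67·L)]^(1/1.852)
Q = [11.7·98.4^1.852·0.0846^4.8704 / (10.67·2070)]^0.540 = 0.002531 m³/s

Q ≈ 0.00253 m³/s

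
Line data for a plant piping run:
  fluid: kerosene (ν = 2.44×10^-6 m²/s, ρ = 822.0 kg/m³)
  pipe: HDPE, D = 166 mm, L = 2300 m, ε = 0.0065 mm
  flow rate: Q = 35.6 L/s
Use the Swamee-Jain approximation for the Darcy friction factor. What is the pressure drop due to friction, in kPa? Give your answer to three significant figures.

Δp ≈ 273 kPa

V = 4Q/(πD²) = 4·0.0356/(π·0.166²) = 1.645 m/s
Re = VD/ν = 1.645·0.166/2.44×10^-6 = 1.12×10^5 → turbulent
ε/D = 0.0065/166 = 3.92×10^-5
Swamee-Jain: f = 0.01770
h_f = f(L/D)V²/(2g) = 0.01770·(2300/0.166)·1.645²/(2·9.81) = 33.83 m
Δp = ρg·h_f = 822.0·9.81·33.83 = 272.8 kPa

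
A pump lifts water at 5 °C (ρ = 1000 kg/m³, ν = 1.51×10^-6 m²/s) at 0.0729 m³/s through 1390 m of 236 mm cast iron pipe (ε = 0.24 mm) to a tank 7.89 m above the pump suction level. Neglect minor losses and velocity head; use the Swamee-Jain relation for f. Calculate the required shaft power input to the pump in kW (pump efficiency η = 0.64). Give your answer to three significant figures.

V = 4Q/(πD²) = 1.667 m/s; Re = 2.60×10^5; ε/D = 0.00102; f = 0.02096
h_f = f(L/D)V²/2g = 17.47 m
Total head H = z + h_f = 7.89 + 17.47 = 25.36 m
P_hyd = ρgQH = 1000·9.81·0.0729·25.36 = 18.14 kW
P_shaft = P_hyd/η = 18.14/0.64 = 28.34 kW

P_shaft ≈ 28.3 kW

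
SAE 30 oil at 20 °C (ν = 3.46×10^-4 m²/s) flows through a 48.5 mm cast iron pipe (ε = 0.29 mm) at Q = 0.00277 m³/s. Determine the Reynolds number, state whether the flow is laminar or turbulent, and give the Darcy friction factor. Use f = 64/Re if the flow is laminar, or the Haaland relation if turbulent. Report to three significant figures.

Re ≈ 210; laminar; f = 64/Re ≈ 0.305

V = 4Q/(πD²) = 1.499 m/s
Re = VD/ν = 1.499·0.0485/3.46×10^-4 = 210
Re < 2300 → laminar → f = 64/Re = 0.3045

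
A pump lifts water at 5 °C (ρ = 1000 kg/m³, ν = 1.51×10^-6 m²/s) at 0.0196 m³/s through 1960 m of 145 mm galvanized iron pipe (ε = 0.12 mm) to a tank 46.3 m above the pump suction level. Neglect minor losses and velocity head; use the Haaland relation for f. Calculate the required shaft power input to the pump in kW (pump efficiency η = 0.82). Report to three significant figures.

V = 4Q/(πD²) = 1.187 m/s; Re = 1.14×10^5; ε/D = 8.28×10^-4; f = 0.02108
h_f = f(L/D)V²/2g = 20.46 m
Total head H = z + h_f = 46.3 + 20.46 = 66.76 m
P_hyd = ρgQH = 1000·9.81·0.0196·66.76 = 12.84 kW
P_shaft = P_hyd/η = 12.84/0.82 = 15.66 kW

P_shaft ≈ 15.7 kW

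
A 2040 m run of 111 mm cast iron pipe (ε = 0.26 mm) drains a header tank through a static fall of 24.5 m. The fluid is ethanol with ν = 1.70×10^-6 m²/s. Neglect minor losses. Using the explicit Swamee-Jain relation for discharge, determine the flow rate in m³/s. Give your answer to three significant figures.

Swamee-Jain (Type II): Q = -0.965·√(gD⁵h_f/L)·ln[ε/(3.7D) + √(3.17ν²L/(gD³h_f))]
√(gD⁵h_f/L) = √(9.81·0.111⁵·24.5/2040) = 0.001409
ε/(3.7D) = 6.33×10^-4; √(3.17ν²L/(gD³h_f)) = 2.38×10^-4
Q = -0.965·0.001409·ln(8.715×10^-4) = 0.009579 m³/s
Check: V = 0.990 m/s, Re = 6.46×10^4, f = 0.02697, h_f = 24.8 m ≈ 24.5 m ✓

Q ≈ 0.00958 m³/s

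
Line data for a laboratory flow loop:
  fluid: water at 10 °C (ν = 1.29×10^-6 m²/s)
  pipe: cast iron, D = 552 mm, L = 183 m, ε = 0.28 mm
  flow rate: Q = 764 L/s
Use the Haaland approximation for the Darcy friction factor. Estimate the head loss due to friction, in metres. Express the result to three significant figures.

h_f ≈ 2.95 m

V = 4Q/(πD²) = 4·0.764/(π·0.552²) = 3.192 m/s
Re = VD/ν = 3.192·0.552/1.29×10^-6 = 1.37×10^6 → turbulent
ε/D = 0.28/552 = 5.07×10^-4
Haaland: f = 0.01711
h_f = f(L/D)V²/(2g) = 0.01711·(183/0.552)·3.192²/(2·9.81) = 2.946 m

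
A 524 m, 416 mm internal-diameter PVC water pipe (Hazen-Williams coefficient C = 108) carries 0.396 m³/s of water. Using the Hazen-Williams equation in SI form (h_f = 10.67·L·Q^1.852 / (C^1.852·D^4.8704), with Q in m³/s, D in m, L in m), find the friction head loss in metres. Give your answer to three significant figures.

h_f ≈ 12.4 m

h_f = 10.67·524·0.396^1.852 / (108^1.852·0.416^4.8704) = 12.35 m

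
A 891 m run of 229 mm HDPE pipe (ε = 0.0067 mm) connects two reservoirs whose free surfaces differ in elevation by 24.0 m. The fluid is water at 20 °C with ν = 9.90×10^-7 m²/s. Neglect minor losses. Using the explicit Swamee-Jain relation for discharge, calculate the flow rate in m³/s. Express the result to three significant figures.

Q ≈ 0.126 m³/s

Swamee-Jain (Type II): Q = -0.965·√(gD⁵h_f/L)·ln[ε/(3.7D) + √(3.17ν²L/(gD³h_f))]
√(gD⁵h_f/L) = √(9.81·0.229⁵·24.0/891) = 0.01290
ε/(3.7D) = 7.91×10^-6; √(3.17ν²L/(gD³h_f)) = 3.13×10^-5
Q = -0.965·0.01290·ln(3.920×10^-5) = 0.1263 m³/s
Check: V = 3.07 m/s, Re = 7.09×10^5, f = 0.01286, h_f = 24.0 m ≈ 24.0 m ✓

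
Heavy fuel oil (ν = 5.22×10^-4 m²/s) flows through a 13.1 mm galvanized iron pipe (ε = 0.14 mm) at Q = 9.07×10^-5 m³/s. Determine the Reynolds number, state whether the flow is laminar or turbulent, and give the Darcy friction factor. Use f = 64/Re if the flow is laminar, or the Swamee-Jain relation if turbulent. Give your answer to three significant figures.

V = 4Q/(πD²) = 0.6729 m/s
Re = VD/ν = 0.6729·0.0131/5.22×10^-4 = 16.9
Re < 2300 → laminar → f = 64/Re = 3.790

Re ≈ 16.9; laminar; f = 64/Re ≈ 3.79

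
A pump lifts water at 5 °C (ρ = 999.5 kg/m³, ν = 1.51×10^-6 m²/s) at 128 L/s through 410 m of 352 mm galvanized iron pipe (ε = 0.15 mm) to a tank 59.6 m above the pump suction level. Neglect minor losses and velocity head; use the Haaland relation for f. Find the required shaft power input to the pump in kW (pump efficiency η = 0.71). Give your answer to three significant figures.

P_shaft ≈ 109 kW

V = 4Q/(πD²) = 1.315 m/s; Re = 3.07×10^5; ε/D = 4.26×10^-4; f = 0.01760
h_f = f(L/D)V²/2g = 1.808 m
Total head H = z + h_f = 59.6 + 1.808 = 61.41 m
P_hyd = ρgQH = 999.5·9.81·0.128·61.41 = 77.07 kW
P_shaft = P_hyd/η = 77.07/0.71 = 108.5 kW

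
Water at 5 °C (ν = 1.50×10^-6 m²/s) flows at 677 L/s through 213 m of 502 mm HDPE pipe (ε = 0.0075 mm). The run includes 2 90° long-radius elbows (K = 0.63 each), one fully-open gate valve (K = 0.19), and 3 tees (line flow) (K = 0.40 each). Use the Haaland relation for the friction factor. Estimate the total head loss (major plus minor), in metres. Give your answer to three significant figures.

V = 4Q/(πD²) = 3.421 m/s; V²/2g = 0.5963 m
Re = 1.14×10^6, ε/D = 1.49×10^-5 → f = 0.01163 (Haaland)
Major: h_f = f(L/D)·V²/2g = 0.01163·424.3·0.5963 = 2.943 m
Minor: ΣK = 2.65; h_m = ΣK·V²/2g = 1.580 m
Total H_L = 2.943 + 1.580 = 4.523 m

H_L ≈ 4.52 m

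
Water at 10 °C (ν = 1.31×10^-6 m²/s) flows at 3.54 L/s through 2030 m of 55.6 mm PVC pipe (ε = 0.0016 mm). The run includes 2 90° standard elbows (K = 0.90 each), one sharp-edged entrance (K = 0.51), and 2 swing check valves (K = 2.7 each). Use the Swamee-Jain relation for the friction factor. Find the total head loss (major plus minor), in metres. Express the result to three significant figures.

V = 4Q/(πD²) = 1.458 m/s; V²/2g = 0.1083 m
Re = 6.19×10^4, ε/D = 2.88×10^-5 → f = 0.01993 (Swamee-Jain)
Major: h_f = f(L/D)·V²/2g = 0.01993·36511·0.1083 = 78.85 m
Minor: ΣK = 7.71; h_m = ΣK·V²/2g = 0.8354 m
Total H_L = 78.85 + 0.8354 = 79.68 m

H_L ≈ 79.7 m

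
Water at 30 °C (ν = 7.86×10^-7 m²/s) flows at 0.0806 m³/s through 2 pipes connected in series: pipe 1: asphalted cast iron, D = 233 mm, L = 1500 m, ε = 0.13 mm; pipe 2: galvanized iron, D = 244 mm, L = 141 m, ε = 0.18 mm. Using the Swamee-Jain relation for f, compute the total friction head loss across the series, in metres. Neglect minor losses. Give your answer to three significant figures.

Pipe 1: V = 1.890 m/s, Re = 5.60×10^5, ε/D = 5.58×10^-4, f = 0.01804, h_1 = f(L/D)V²/2g = 21.15 m
Pipe 2: V = 1.724 m/s, Re = 5.35×10^5, ε/D = 7.38×10^-4, f = 0.01907, h_2 = f(L/D)V²/2g = 1.669 m
Series → Q common, losses add: H = Σh = 22.82 m

H ≈ 22.8 m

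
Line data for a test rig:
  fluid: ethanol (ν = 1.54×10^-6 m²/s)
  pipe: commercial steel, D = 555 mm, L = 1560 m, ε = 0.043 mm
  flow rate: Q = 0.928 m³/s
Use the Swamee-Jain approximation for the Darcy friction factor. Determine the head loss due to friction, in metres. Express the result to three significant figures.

h_f ≈ 27.0 m

V = 4Q/(πD²) = 4·0.928/(π·0.555²) = 3.836 m/s
Re = VD/ν = 3.836·0.555/1.54×10^-6 = 1.38×10^6 → turbulent
ε/D = 0.043/555 = 7.75×10^-5
Swamee-Jain: f = 0.01280
h_f = f(L/D)V²/(2g) = 0.01280·(1560/0.555)·3.836²/(2·9.81) = 26.97 m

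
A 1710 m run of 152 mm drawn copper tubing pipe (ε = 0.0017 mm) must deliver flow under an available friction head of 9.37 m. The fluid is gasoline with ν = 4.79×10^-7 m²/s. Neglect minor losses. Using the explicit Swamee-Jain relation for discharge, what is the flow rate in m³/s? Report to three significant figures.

Q ≈ 0.0194 m³/s

Swamee-Jain (Type II): Q = -0.965·√(gD⁵h_f/L)·ln[ε/(3.7D) + √(3.17ν²L/(gD³h_f))]
√(gD⁵h_f/L) = √(9.81·0.152⁵·9.37/1710) = 0.002088
ε/(3.7D) = 3.02×10^-6; √(3.17ν²L/(gD³h_f)) = 6.21×10^-5
Q = -0.965·0.002088·ln(6.509×10^-5) = 0.01943 m³/s
Check: V = 1.07 m/s, Re = 3.40×10^5, f = 0.01419, h_f = 9.32 m ≈ 9.37 m ✓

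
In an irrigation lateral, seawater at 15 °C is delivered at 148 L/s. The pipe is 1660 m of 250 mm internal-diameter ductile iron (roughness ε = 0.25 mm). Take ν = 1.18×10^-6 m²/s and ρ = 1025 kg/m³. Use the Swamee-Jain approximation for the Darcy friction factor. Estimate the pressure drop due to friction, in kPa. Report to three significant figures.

V = 4Q/(πD²) = 4·0.148/(π·0.250²) = 3.015 m/s
Re = VD/ν = 3.015·0.250/1.18×10^-6 = 6.39×10^5 → turbulent
ε/D = 0.25/250 = 0.00100
Swamee-Jain: f = 0.02022
h_f = f(L/D)V²/(2g) = 0.02022·(1660/0.250)·3.015²/(2·9.81) = 62.20 m
Δp = ρg·h_f = 1025·9.81·62.20 = 625.4 kPa

Δp ≈ 625 kPa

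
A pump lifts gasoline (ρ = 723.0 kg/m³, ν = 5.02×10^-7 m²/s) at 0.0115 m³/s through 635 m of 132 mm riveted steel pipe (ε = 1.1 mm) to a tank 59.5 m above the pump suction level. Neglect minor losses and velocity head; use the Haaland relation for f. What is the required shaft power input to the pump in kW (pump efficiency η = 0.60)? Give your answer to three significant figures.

V = 4Q/(πD²) = 0.8403 m/s; Re = 2.21×10^5; ε/D = 0.00833; f = 0.03603
h_f = f(L/D)V²/2g = 6.238 m
Total head H = z + h_f = 59.5 + 6.238 = 65.74 m
P_hyd = ρgQH = 723.0·9.81·0.0115·65.74 = 5.362 kW
P_shaft = P_hyd/η = 5.362/0.60 = 8.937 kW

P_shaft ≈ 8.94 kW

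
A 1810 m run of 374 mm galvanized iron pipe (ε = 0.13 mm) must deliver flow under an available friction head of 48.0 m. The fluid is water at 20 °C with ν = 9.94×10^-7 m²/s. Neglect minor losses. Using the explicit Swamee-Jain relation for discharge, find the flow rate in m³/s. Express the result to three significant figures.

Swamee-Jain (Type II): Q = -0.965·√(gD⁵h_f/L)·ln[ε/(3.7D) + √(3.17ν²L/(gD³h_f))]
√(gD⁵h_f/L) = √(9.81·0.374⁵·48.0/1810) = 0.04363
ε/(3.7D) = 9.39×10^-5; √(3.17ν²L/(gD³h_f)) = 1.52×10^-5
Q = -0.965·0.04363·ln(1.091×10^-4) = 0.3841 m³/s
Check: V = 3.50 m/s, Re = 1.32×10^6, f = 0.01601, h_f = 48.3 m ≈ 48.0 m ✓

Q ≈ 0.384 m³/s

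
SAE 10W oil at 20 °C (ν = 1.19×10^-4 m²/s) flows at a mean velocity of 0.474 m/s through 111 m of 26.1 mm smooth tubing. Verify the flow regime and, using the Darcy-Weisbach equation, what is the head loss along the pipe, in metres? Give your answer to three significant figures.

Re = VD/ν = 0.474·0.02610/1.19×10^-4 = 104 → laminar (Re < 2300)
f = 64/Re = 0.6156
h_f = f(L/D)V²/(2g) = 0.6156·(111/0.02610)·0.474²/(2·9.81) = 29.98 m

h_f ≈ 30.0 m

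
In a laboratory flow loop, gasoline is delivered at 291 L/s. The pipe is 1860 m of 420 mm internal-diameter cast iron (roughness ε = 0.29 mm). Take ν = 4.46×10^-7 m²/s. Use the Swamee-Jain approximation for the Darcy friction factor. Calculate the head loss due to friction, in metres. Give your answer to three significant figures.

V = 4Q/(πD²) = 4·0.291/(π·0.420²) = 2.100 m/s
Re = VD/ν = 2.100·0.420/4.46×10^-7 = 1.98×10^6 → turbulent
ε/D = 0.29/420 = 6.90×10^-4
Swamee-Jain: f = 0.01825
h_f = f(L/D)V²/(2g) = 0.01825·(1860/0.420)·2.100²/(2·9.81) = 18.17 m

h_f ≈ 18.2 m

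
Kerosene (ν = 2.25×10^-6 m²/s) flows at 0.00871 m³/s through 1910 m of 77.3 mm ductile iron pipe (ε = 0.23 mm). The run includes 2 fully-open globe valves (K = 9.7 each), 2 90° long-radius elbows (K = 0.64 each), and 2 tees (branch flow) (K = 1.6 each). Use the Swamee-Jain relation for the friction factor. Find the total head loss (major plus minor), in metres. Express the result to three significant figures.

H_L ≈ 127 m

V = 4Q/(πD²) = 1.856 m/s; V²/2g = 0.1756 m
Re = 6.38×10^4, ε/D = 0.00298 → f = 0.02838 (Swamee-Jain)
Major: h_f = f(L/D)·V²/2g = 0.02838·24709·0.1756 = 123.1 m
Minor: ΣK = 23.9; h_m = ΣK·V²/2g = 4.193 m
Total H_L = 123.1 + 4.193 = 127.3 m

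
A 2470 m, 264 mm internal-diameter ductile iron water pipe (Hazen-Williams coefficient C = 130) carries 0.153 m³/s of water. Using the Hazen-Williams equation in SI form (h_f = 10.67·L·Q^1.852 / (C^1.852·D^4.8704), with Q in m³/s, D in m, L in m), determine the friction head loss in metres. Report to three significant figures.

h_f = 10.67·2470·0.153^1.852 / (130^1.852·0.264^4.8704) = 65.00 m

h_f ≈ 65.0 m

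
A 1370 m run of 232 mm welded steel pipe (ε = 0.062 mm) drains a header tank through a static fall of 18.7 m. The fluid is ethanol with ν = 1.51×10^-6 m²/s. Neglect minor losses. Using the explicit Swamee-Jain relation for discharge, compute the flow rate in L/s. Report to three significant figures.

Q ≈ 81.4 L/s

Swamee-Jain (Type II): Q = -0.965·√(gD⁵h_f/L)·ln[ε/(3.7D) + √(3.17ν²L/(gD³h_f))]
√(gD⁵h_f/L) = √(9.81·0.232⁵·18.7/1370) = 0.009487
ε/(3.7D) = 7.22×10^-5; √(3.17ν²L/(gD³h_f)) = 6.57×10^-5
Q = -0.965·0.009487·ln(1.380×10^-4) = 0.08137 m³/s
Check: V = 1.92 m/s, Re = 2.96×10^5, f = 0.01685, h_f = 18.8 m ≈ 18.7 m ✓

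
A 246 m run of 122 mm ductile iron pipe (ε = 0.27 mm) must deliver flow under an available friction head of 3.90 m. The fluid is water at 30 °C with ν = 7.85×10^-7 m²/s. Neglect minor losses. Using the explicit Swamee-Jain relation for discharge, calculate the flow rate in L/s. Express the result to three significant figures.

Q ≈ 14.4 L/s

Swamee-Jain (Type II): Q = -0.965·√(gD⁵h_f/L)·ln[ε/(3.7D) + √(3.17ν²L/(gD³h_f))]
√(gD⁵h_f/L) = √(9.81·0.122⁵·3.90/246) = 0.002050
ε/(3.7D) = 5.98×10^-4; √(3.17ν²L/(gD³h_f)) = 8.32×10^-5
Q = -0.965·0.002050·ln(6.813×10^-4) = 0.01443 m³/s
Check: V = 1.23 m/s, Re = 1.92×10^5, f = 0.02511, h_f = 3.93 m ≈ 3.90 m ✓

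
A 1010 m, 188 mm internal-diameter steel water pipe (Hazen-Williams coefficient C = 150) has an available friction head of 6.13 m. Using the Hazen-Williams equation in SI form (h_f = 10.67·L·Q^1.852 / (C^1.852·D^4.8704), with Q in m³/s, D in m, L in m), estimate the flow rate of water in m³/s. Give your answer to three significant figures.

Q ≈ 0.0327 m³/s

Rearranging: Q = [h_f·C^1.852·D^4.8704 / (10.67·L)]^(1/1.852)
Q = [6.13·150^1.852·0.188^4.8704 / (10.67·1010)]^0.540 = 0.03274 m³/s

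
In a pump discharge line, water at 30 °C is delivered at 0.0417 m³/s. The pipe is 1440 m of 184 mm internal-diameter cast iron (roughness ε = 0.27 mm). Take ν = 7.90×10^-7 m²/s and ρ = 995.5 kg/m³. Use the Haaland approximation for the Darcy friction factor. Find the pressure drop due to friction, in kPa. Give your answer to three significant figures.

V = 4Q/(πD²) = 4·0.0417/(π·0.184²) = 1.568 m/s
Re = VD/ν = 1.568·0.184/7.90×10^-7 = 3.65×10^5 → turbulent
ε/D = 0.27/184 = 0.00147
Haaland: f = 0.02219
h_f = f(L/D)V²/(2g) = 0.02219·(1440/0.184)·1.568²/(2·9.81) = 21.77 m
Δp = ρg·h_f = 995.5·9.81·21.77 = 212.6 kPa

Δp ≈ 213 kPa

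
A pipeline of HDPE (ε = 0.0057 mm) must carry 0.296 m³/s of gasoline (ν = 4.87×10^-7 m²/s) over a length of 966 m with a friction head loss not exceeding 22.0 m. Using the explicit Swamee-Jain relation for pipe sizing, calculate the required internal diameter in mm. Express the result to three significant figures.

D ≈ 322 mm

Swamee-Jain (Type III): D = 0.66·[ε^1.25·(LQ²/(gh_f))^4.75 + ν·Q^9.4·(L/(gh_f))^5.2]^0.04
LQ²/(gh_f) = 0.3922; L/(gh_f) = 4.476
Term 1 = ε^1.25·(…)^4.75 = 3.26×10^-9; Term 2 = ν·Q^9.4·(…)^5.2 = 1.27×10^-8
D = 0.66·(3.26×10^-9 + 1.27×10^-8)^0.04 = 0.3218 m = 322 mm
Check: V = 3.64 m/s, Re = 2.40×10^6, f = 0.01076, h_f = 21.8 m ≈ 22.0 m ✓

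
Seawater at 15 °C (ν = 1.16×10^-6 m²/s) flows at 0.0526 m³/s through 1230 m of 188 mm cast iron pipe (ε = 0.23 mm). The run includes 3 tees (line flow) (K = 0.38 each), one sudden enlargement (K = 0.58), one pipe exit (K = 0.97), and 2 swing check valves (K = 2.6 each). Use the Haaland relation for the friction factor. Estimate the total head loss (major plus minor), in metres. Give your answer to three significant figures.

H_L ≈ 27.1 m

V = 4Q/(πD²) = 1.895 m/s; V²/2g = 0.1830 m
Re = 3.07×10^5, ε/D = 0.00122 → f = 0.02140 (Haaland)
Major: h_f = f(L/D)·V²/2g = 0.02140·6543·0.1830 = 25.63 m
Minor: ΣK = 7.89; h_m = ΣK·V²/2g = 1.444 m
Total H_L = 25.63 + 1.444 = 27.07 m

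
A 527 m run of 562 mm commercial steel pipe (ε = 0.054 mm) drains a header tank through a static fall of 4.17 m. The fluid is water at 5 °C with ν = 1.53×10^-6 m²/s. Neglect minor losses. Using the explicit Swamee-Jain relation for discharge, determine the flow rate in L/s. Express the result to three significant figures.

Q ≈ 632 L/s

Swamee-Jain (Type II): Q = -0.965·√(gD⁵h_f/L)·ln[ε/(3.7D) + √(3.17ν²L/(gD³h_f))]
√(gD⁵h_f/L) = √(9.81·0.562⁵·4.17/527) = 0.06597
ε/(3.7D) = 2.60×10^-5; √(3.17ν²L/(gD³h_f)) = 2.32×10^-5
Q = -0.965·0.06597·ln(4.918×10^-5) = 0.6315 m³/s
Check: V = 2.55 m/s, Re = 9.35×10^5, f = 0.01353, h_f = 4.19 m ≈ 4.17 m ✓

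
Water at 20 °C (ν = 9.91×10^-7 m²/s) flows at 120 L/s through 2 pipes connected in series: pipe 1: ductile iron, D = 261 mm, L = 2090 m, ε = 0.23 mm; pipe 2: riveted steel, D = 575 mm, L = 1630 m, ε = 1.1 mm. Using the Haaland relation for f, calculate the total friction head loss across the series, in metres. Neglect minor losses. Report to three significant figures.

Pipe 1: V = 2.243 m/s, Re = 5.91×10^5, ε/D = 8.81×10^-4, f = 0.01957, h_1 = f(L/D)V²/2g = 40.18 m
Pipe 2: V = 0.4621 m/s, Re = 2.68×10^5, ε/D = 0.00191, f = 0.02380, h_2 = f(L/D)V²/2g = 0.7344 m
Series → Q common, losses add: H = Σh = 40.91 m

H ≈ 40.9 m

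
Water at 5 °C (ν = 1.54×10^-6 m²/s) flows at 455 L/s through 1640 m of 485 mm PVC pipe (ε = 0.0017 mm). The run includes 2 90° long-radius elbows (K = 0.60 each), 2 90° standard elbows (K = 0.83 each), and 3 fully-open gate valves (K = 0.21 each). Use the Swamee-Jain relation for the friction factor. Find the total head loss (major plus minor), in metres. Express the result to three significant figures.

H_L ≈ 13.8 m

V = 4Q/(πD²) = 2.463 m/s; V²/2g = 0.3092 m
Re = 7.76×10^5, ε/D = 3.51×10^-6 → f = 0.01220 (Swamee-Jain)
Major: h_f = f(L/D)·V²/2g = 0.01220·3381·0.3092 = 12.75 m
Minor: ΣK = 3.49; h_m = ΣK·V²/2g = 1.079 m
Total H_L = 12.75 + 1.079 = 13.83 m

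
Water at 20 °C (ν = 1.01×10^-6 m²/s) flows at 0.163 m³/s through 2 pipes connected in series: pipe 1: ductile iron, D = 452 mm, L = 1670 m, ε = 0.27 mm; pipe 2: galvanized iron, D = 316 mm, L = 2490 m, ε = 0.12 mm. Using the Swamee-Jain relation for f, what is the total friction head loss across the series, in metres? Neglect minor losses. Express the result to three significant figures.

Pipe 1: V = 1.016 m/s, Re = 4.55×10^5, ε/D = 5.97×10^-4, f = 0.01844, h_1 = f(L/D)V²/2g = 3.583 m
Pipe 2: V = 2.078 m/s, Re = 6.50×10^5, ε/D = 3.80×10^-4, f = 0.01673, h_2 = f(L/D)V²/2g = 29.03 m
Series → Q common, losses add: H = Σh = 32.61 m

H ≈ 32.6 m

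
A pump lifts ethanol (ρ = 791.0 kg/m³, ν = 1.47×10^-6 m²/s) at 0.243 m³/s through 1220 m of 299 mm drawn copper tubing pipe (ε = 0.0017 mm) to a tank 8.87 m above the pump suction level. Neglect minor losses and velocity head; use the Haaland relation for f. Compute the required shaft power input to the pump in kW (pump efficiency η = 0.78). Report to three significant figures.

V = 4Q/(πD²) = 3.461 m/s; Re = 7.04×10^5; ε/D = 5.69×10^-6; f = 0.01238
h_f = f(L/D)V²/2g = 30.83 m
Total head H = z + h_f = 8.87 + 30.83 = 39.70 m
P_hyd = ρgQH = 791.0·9.81·0.243·39.70 = 74.86 kW
P_shaft = P_hyd/η = 74.86/0.78 = 95.98 kW

P_shaft ≈ 96.0 kW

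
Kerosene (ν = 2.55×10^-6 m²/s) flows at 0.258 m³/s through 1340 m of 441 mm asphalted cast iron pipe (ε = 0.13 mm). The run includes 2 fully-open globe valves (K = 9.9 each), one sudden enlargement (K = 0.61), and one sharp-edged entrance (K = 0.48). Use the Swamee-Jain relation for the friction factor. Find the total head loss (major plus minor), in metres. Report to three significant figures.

H_L ≈ 10.6 m

V = 4Q/(πD²) = 1.689 m/s; V²/2g = 0.1454 m
Re = 2.92×10^5, ε/D = 2.95×10^-4 → f = 0.01707 (Swamee-Jain)
Major: h_f = f(L/D)·V²/2g = 0.01707·3039·0.1454 = 7.541 m
Minor: ΣK = 20.9; h_m = ΣK·V²/2g = 3.038 m
Total H_L = 7.541 + 3.038 = 10.58 m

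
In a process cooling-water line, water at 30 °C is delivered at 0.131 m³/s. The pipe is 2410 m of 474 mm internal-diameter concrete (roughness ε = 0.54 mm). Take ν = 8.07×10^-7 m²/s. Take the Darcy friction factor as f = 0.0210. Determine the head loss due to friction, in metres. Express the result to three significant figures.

V = 4Q/(πD²) = 4·0.131/(π·0.474²) = 0.7424 m/s
h_f = f(L/D)V²/(2g) = 0.02100·(2410/0.474)·0.7424²/(2·9.81) = 2.999 m

h_f ≈ 3.00 m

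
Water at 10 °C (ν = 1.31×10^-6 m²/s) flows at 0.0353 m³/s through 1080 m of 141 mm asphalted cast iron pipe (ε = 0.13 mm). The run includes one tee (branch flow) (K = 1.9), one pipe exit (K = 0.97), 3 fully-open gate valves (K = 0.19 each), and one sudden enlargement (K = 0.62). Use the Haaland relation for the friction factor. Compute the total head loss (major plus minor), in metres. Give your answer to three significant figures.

V = 4Q/(πD²) = 2.261 m/s; V²/2g = 0.2605 m
Re = 2.43×10^5, ε/D = 9.22×10^-4 → f = 0.02038 (Haaland)
Major: h_f = f(L/D)·V²/2g = 0.02038·7660·0.2605 = 40.67 m
Minor: ΣK = 4.06; h_m = ΣK·V²/2g = 1.058 m
Total H_L = 40.67 + 1.058 = 41.72 m

H_L ≈ 41.7 m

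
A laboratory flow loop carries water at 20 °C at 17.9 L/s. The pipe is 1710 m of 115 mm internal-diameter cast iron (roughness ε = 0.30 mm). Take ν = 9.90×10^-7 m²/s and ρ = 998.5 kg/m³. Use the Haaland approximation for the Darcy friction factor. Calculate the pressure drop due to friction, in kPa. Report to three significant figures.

V = 4Q/(πD²) = 4·0.0179/(π·0.115²) = 1.723 m/s
Re = VD/ν = 1.723·0.115/9.90×10^-7 = 2.00×10^5 → turbulent
ε/D = 0.30/115 = 0.00261
Haaland: f = 0.02588
h_f = f(L/D)V²/(2g) = 0.02588·(1710/0.115)·1.723²/(2·9.81) = 58.24 m
Δp = ρg·h_f = 998.5·9.81·58.24 = 570.5 kPa

Δp ≈ 570 kPa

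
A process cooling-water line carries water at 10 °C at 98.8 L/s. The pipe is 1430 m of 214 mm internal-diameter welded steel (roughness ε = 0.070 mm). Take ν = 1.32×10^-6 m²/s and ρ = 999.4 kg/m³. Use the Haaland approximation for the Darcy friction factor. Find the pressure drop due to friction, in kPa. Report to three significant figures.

Δp ≈ 415 kPa

V = 4Q/(πD²) = 4·0.0988/(π·0.214²) = 2.747 m/s
Re = VD/ν = 2.747·0.214/1.32×10^-6 = 4.45×10^5 → turbulent
ε/D = 0.070/214 = 3.27×10^-4
Haaland: f = 0.01649
h_f = f(L/D)V²/(2g) = 0.01649·(1430/0.214)·2.747²/(2·9.81) = 42.37 m
Δp = ρg·h_f = 999.4·9.81·42.37 = 415.4 kPa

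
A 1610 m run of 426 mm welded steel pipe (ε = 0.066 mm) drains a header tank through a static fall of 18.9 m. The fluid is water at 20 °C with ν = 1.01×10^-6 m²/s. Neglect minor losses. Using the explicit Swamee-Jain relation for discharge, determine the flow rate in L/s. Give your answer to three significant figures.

Q ≈ 376 L/s

Swamee-Jain (Type II): Q = -0.965·√(gD⁵h_f/L)·ln[ε/(3.7D) + √(3.17ν²L/(gD³h_f))]
√(gD⁵h_f/L) = √(9.81·0.426⁵·18.9/1610) = 0.04020
ε/(3.7D) = 4.19×10^-5; √(3.17ν²L/(gD³h_f)) = 1.91×10^-5
Q = -0.965·0.04020·ln(6.093×10^-5) = 0.3765 m³/s
Check: V = 2.64 m/s, Re = 1.11×10^6, f = 0.01415, h_f = 19.0 m ≈ 18.9 m ✓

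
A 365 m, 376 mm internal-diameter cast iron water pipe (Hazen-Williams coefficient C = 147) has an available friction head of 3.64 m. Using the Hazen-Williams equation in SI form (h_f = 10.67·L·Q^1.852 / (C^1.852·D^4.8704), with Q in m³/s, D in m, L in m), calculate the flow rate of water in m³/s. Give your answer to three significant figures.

Rearranging: Q = [h_f·C^1.852·D^4.8704 / (10.67·L)]^(1/1.852)
Q = [3.64·147^1.852·0.376^4.8704 / (10.67·365)]^0.540 = 0.2597 m³/s

Q ≈ 0.260 m³/s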